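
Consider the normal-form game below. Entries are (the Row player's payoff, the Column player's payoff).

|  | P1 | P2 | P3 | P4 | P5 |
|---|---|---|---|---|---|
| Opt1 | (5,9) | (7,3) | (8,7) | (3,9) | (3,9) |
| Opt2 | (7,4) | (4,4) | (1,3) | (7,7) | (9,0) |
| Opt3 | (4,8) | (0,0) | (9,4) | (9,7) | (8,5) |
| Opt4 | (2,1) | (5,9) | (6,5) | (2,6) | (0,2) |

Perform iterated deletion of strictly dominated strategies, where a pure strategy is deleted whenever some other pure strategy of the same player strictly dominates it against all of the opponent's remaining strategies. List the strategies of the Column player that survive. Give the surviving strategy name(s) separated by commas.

For the Row player, Opt1 strictly dominates Opt4 on the remaining columns (P1: 5>2, P2: 7>5, P3: 8>6, P4: 3>2, P5: 3>0); eliminate Opt4.
Column P2 is eliminated: P4 beats it against every remaining row (Opt1: 9>3, Opt2: 7>4, Opt3: 7>0).
The Column player's strategy P3 is strictly dominated by P1 (Opt1: 9>7, Opt2: 4>3, Opt3: 8>4) and is removed.
The Row player's strategy Opt1 is strictly dominated by Opt2 (P1: 7>5, P4: 7>3, P5: 9>3) and is removed.
The Column player's strategy P5 is strictly dominated by P1 (Opt2: 4>0, Opt3: 8>5) and is removed.
Among the remaining strategies, none is strictly dominated by another pure strategy of the same player, so the elimination stops.
Surviving strategies — the Row player: {Opt2, Opt3}; the Column player: {P1, P4}.

P1, P4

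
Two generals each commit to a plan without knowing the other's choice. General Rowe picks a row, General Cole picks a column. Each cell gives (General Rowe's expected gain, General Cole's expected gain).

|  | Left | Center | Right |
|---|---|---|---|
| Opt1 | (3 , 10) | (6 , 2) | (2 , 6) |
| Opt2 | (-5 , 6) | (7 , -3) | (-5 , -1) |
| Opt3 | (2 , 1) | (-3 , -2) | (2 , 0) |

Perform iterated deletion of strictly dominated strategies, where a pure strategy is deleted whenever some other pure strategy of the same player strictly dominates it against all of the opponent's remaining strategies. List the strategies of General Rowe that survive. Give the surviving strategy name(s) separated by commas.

General Cole's strategy Center is strictly dominated by Left (Opt1: 10>2, Opt2: 6>-3, Opt3: 1>-2) and is removed.
General Rowe's strategy Opt2 is strictly dominated by Opt1 (Left: 3>-5, Right: 2>-5) and is removed.
General Cole's strategy Right is strictly dominated by Left (Opt1: 10>6, Opt3: 1>0) and is removed.
General Rowe's strategy Opt3 is strictly dominated by Opt1 (Left: 3>2) and is removed.
Among the remaining strategies, none is strictly dominated by another pure strategy of the same player, so the elimination stops.
Surviving strategies — General Rowe: {Opt1}; General Cole: {Left}.

Opt1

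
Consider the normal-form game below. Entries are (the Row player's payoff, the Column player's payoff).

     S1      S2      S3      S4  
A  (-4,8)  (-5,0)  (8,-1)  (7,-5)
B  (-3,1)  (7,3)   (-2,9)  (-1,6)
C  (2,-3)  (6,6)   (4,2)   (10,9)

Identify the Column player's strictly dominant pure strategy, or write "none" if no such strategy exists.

none

S1 fails to dominate S2 at B (1<3).
S2 fails to dominate S1 at A (0<8).
S3 fails to dominate S1 at A (-1<8).
S4 fails to dominate S1 at A (-5<8).
No single strategy dominates all the others.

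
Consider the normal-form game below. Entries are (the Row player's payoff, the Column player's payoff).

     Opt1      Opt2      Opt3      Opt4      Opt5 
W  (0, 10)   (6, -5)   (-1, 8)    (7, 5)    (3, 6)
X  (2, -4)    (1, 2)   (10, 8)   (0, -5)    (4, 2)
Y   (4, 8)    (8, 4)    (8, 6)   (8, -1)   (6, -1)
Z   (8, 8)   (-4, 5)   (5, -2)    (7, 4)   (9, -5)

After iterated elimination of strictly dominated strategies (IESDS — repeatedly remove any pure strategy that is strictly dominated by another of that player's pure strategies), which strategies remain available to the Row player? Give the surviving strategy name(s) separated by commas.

For the Row player, Y strictly dominates W on the remaining columns (Opt1: 4>0, Opt2: 8>6, Opt3: 8>-1, Opt4: 8>7, Opt5: 6>3); eliminate W.
Column Opt4 is eliminated: Opt1 beats it against every remaining row (X: -4>-5, Y: 8>-1, Z: 8>4).
For the Column player, Opt3 strictly dominates Opt5 on the remaining rows (X: 8>2, Y: 6>-1, Z: -2>-5); eliminate Opt5.
Among the remaining strategies, none is strictly dominated by another pure strategy of the same player, so the elimination stops.
Surviving strategies — the Row player: {X, Y, Z}; the Column player: {Opt1, Opt2, Opt3}.

X, Y, Z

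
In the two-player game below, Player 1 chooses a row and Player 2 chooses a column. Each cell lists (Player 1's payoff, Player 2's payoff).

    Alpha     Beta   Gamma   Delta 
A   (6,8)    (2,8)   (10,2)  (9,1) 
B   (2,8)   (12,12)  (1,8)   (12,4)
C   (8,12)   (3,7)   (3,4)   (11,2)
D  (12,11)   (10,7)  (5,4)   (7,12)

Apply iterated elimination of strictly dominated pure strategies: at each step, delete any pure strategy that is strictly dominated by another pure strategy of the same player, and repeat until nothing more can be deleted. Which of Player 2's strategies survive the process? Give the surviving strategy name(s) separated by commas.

Column Gamma is eliminated: Beta beats it against every remaining row (A: 8>2, B: 12>8, C: 7>4, D: 7>4).
Player 1's strategy A is strictly dominated by C (Alpha: 8>6, Beta: 3>2, Delta: 11>9) and is removed.
Among the remaining strategies, none is strictly dominated by another pure strategy of the same player, so the elimination stops.
Surviving strategies — Player 1: {B, C, D}; Player 2: {Alpha, Beta, Delta}.

Alpha, Beta, Delta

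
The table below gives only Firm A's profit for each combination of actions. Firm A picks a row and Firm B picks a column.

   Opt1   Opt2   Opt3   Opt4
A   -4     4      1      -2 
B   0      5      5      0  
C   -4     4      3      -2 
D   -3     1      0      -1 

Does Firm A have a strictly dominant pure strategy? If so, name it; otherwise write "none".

B vs A: Opt1: 0>-4, Opt2: 5>4, Opt3: 5>1, Opt4: 0>-2.
B vs C: Opt1: 0>-4, Opt2: 5>4, Opt3: 5>3, Opt4: 0>-2.
B vs D: Opt1: 0>-3, Opt2: 5>1, Opt3: 5>0, Opt4: 0>-1.
B strictly beats every other strategy against every opponent action, so it is strictly dominant.

B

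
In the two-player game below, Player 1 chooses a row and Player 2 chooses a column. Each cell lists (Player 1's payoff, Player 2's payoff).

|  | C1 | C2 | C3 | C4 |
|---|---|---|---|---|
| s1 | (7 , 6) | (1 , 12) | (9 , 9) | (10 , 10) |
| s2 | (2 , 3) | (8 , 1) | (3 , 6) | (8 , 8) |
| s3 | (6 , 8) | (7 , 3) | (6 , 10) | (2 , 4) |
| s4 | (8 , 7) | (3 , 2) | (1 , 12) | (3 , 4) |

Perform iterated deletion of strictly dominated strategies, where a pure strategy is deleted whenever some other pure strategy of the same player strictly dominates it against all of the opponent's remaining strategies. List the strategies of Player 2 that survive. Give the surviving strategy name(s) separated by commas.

Player 2's strategy C1 is strictly dominated by C3 (s1: 9>6, s2: 6>3, s3: 10>8, s4: 12>7) and is removed.
For Player 1, s2 strictly dominates s4 on the remaining columns (C2: 8>3, C3: 3>1, C4: 8>3); eliminate s4.
Among the remaining strategies, none is strictly dominated by another pure strategy of the same player, so the elimination stops.
Surviving strategies — Player 1: {s1, s2, s3}; Player 2: {C2, C3, C4}.

C2, C3, C4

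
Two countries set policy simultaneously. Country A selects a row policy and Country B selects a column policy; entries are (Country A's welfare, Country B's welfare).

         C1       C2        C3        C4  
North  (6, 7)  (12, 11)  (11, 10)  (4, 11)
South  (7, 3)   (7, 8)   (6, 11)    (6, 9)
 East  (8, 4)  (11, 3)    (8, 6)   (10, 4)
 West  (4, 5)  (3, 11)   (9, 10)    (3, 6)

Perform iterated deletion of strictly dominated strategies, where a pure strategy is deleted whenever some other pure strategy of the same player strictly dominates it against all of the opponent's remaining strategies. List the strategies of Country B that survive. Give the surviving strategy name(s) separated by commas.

C2, C3, C4

For Country A, East strictly dominates South on the remaining columns (C1: 8>7, C2: 11>7, C3: 8>6, C4: 10>6); eliminate South.
For Country A, North strictly dominates West on the remaining columns (C1: 6>4, C2: 12>3, C3: 11>9, C4: 4>3); eliminate West.
For Country B, C3 strictly dominates C1 on the remaining rows (North: 10>7, East: 6>4); eliminate C1.
Among the remaining strategies, none is strictly dominated by another pure strategy of the same player, so the elimination stops.
Surviving strategies — Country A: {North, East}; Country B: {C2, C3, C4}.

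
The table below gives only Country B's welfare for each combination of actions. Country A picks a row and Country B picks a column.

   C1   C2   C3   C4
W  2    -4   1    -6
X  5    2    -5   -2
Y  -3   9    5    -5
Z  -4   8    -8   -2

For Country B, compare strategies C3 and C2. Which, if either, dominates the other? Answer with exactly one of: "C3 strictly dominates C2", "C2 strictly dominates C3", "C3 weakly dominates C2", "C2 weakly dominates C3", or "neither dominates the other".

Compare C3 to C2 across each opponent action: W: 1>-4, X: -5<2, Y: 5<9, Z: -8<8.
C3 does better at W but worse at X, Y, Z; neither strategy dominates the other.

neither dominates the other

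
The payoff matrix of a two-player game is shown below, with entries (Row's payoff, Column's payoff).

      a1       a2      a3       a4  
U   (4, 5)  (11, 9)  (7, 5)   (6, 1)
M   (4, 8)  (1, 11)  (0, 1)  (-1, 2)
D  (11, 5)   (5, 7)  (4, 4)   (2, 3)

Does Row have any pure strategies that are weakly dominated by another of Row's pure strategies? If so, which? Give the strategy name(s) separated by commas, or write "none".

Nothing dominates U: M at a2 (11>1); D at a2 (11>5).
M is weakly dominated by U (a1: 4=4, a2: 11>1, a3: 7>0, a4: 6>-1).
D is not dominated — it holds its own against U at a1 (11>4); M at a1 (11>4).

M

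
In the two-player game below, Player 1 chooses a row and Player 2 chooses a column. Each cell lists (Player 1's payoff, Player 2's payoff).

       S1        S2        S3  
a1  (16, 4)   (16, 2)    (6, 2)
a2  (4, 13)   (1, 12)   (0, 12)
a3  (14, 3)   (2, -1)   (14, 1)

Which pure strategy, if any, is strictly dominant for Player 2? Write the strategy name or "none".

S1

S1 vs S2: a1: 4>2, a2: 13>12, a3: 3>-1.
S1 vs S3: a1: 4>2, a2: 13>12, a3: 3>1.
S1 strictly beats every other strategy against every opponent action, so it is strictly dominant.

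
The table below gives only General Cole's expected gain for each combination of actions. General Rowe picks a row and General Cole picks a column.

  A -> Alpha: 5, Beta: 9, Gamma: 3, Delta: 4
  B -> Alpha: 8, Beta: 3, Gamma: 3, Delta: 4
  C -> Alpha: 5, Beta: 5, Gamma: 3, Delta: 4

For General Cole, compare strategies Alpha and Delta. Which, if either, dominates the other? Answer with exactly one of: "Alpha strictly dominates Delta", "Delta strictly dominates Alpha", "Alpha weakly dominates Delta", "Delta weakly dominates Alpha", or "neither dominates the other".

Alpha's payoffs vs Delta's, by General Rowe's action — A: 5>4, B: 8>4, C: 5>4.
Alpha gives a strictly higher payoff against every action of General Rowe, so Alpha strictly dominates Delta.

Alpha strictly dominates Delta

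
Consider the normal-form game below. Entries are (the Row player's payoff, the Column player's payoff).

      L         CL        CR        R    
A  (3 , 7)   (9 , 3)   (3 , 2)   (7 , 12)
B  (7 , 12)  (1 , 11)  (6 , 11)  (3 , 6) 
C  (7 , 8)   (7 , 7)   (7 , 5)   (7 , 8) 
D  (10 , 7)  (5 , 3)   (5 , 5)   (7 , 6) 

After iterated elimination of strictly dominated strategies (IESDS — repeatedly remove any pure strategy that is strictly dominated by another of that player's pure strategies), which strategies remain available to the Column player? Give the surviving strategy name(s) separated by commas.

L, R

For the Column player, L strictly dominates CL on the remaining rows (A: 7>3, B: 12>11, C: 8>7, D: 7>3); eliminate CL.
Column CR is eliminated: L beats it against every remaining row (A: 7>2, B: 12>11, C: 8>5, D: 7>5).
For the Row player, D strictly dominates B on the remaining columns (L: 10>7, R: 7>3); eliminate B.
Among the remaining strategies, none is strictly dominated by another pure strategy of the same player, so the elimination stops.
Surviving strategies — the Row player: {A, C, D}; the Column player: {L, R}.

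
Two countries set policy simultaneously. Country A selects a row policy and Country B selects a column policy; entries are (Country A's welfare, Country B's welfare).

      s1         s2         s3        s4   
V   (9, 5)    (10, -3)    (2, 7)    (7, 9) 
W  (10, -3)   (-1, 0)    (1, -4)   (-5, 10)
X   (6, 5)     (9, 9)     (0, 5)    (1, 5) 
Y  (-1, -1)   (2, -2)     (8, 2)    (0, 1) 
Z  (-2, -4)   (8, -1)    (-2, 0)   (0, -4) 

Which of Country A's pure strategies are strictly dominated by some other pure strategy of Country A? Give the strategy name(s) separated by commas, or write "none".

V is not dominated — it holds its own against W at s2 (10>-1); X at s1 (9>6); Y at s1 (9>-1); Z at s1 (9>-2).
W: no other strategy beats it everywhere (V at s1 (10>9); X at s1 (10>6); Y at s1 (10>-1); Z at s1 (10>-2)).
X is strictly dominated by V (s1: 9>6, s2: 10>9, s3: 2>0, s4: 7>1).
Nothing dominates Y: V at s3 (8>2); W at s2 (2>-1); X at s3 (8>0); Z at s1 (-1>-2).
Z is strictly dominated by V (s1: 9>-2, s2: 10>8, s3: 2>-2, s4: 7>0).

X, Z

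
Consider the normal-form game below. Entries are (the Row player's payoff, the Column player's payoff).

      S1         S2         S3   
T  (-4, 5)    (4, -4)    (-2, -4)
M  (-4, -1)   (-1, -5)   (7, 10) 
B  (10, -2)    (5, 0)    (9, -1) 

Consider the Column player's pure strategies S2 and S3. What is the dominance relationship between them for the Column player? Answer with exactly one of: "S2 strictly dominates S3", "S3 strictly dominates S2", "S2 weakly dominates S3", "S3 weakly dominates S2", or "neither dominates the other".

neither dominates the other

Compare S2 to S3 across each opponent action: T: -4=-4, M: -5<10, B: 0>-1.
S2 does better at B but worse at M; neither strategy dominates the other.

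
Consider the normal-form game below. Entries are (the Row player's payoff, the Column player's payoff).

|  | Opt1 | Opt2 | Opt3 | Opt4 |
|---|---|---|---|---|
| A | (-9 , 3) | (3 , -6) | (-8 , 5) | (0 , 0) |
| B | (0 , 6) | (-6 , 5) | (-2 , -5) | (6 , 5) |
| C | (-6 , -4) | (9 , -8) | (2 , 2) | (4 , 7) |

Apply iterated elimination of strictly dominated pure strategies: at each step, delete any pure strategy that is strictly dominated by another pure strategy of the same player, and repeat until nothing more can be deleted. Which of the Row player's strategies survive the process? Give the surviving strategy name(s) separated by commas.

The Row player's strategy A is strictly dominated by C (Opt1: -6>-9, Opt2: 9>3, Opt3: 2>-8, Opt4: 4>0) and is removed.
The Column player's strategy Opt2 is strictly dominated by Opt1 (B: 6>5, C: -4>-8) and is removed.
For the Column player, Opt4 strictly dominates Opt3 on the remaining rows (B: 5>-5, C: 7>2); eliminate Opt3.
The Row player's strategy C is strictly dominated by B (Opt1: 0>-6, Opt4: 6>4) and is removed.
For the Column player, Opt1 strictly dominates Opt4 on the remaining rows (B: 6>5); eliminate Opt4.
Among the remaining strategies, none is strictly dominated by another pure strategy of the same player, so the elimination stops.
Surviving strategies — the Row player: {B}; the Column player: {Opt1}.

B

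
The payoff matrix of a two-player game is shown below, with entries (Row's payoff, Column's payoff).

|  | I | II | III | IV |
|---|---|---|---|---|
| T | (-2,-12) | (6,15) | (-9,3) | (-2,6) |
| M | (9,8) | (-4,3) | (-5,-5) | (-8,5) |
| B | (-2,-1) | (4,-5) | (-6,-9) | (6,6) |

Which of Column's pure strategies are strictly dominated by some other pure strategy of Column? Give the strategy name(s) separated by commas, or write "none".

III

I is not dominated — it holds its own against II at M (8>3); III at M (8>-5); IV at M (8>5).
II: no other strategy beats it everywhere (I at T (15>-12); III at T (15>3); IV at T (15>6)).
II strictly dominates III — T: 15>3, M: 3>-5, B: -5>-9.
IV is not dominated — it holds its own against I at T (6>-12); II at M (5>3); III at T (6>3).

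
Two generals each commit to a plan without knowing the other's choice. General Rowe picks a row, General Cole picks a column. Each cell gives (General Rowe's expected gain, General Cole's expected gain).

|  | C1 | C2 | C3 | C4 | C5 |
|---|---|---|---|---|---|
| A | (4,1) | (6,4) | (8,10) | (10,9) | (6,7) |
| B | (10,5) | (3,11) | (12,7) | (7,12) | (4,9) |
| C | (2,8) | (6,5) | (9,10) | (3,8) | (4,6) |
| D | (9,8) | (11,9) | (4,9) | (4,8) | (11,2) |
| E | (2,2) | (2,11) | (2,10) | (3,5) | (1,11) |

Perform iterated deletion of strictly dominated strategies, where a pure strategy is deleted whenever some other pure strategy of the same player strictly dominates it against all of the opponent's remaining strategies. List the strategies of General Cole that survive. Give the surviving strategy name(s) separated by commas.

C2, C3, C4

General Rowe's strategy E is strictly dominated by A (C1: 4>2, C2: 6>2, C3: 8>2, C4: 10>3, C5: 6>1) and is removed.
For General Cole, C3 strictly dominates C1 on the remaining rows (A: 10>1, B: 7>5, C: 10>8, D: 9>8); eliminate C1.
General Cole's strategy C5 is strictly dominated by C4 (A: 9>7, B: 12>9, C: 8>6, D: 8>2) and is removed.
Among the remaining strategies, none is strictly dominated by another pure strategy of the same player, so the elimination stops.
Surviving strategies — General Rowe: {A, B, C, D}; General Cole: {C2, C3, C4}.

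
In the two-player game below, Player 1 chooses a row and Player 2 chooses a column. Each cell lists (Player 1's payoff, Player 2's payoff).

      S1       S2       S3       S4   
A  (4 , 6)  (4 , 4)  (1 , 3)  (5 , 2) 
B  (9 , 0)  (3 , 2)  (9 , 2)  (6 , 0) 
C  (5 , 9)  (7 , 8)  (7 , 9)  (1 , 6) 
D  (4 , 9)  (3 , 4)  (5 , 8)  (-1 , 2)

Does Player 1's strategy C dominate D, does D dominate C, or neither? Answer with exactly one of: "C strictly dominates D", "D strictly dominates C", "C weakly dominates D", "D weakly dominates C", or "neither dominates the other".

Compare C to D across each opponent action: S1: 5>4, S2: 7>3, S3: 7>5, S4: 1>-1.
C gives a strictly higher payoff against each opponent action, so C strictly dominates D.

C strictly dominates D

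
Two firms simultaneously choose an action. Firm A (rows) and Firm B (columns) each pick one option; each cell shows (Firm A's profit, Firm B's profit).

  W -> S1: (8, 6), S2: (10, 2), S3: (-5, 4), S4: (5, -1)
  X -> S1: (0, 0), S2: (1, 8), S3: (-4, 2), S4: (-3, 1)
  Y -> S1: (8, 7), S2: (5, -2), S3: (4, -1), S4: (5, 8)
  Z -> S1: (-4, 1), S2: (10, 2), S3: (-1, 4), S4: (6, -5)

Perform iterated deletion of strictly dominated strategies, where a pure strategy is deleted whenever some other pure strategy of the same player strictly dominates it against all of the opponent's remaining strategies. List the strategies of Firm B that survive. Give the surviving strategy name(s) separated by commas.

Firm A's strategy X is strictly dominated by Y (S1: 8>0, S2: 5>1, S3: 4>-4, S4: 5>-3) and is removed.
Column S2 is eliminated: S3 beats it against every remaining row (W: 4>2, Y: -1>-2, Z: 4>2).
Among the remaining strategies, none is strictly dominated by another pure strategy of the same player, so the elimination stops.
Surviving strategies — Firm A: {W, Y, Z}; Firm B: {S1, S3, S4}.

S1, S3, S4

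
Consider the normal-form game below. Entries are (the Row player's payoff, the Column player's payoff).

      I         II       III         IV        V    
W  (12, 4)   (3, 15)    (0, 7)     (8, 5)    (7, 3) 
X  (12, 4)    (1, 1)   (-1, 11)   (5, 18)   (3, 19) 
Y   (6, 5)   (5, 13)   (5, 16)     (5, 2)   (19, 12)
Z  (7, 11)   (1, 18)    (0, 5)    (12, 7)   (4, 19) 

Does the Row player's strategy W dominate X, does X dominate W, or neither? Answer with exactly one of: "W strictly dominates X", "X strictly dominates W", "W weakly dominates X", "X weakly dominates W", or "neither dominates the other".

Compare W to X across every action of the Column player: I: 12=12, II: 3>1, III: 0>-1, IV: 8>5, V: 7>3.
W is at least as good everywhere and strictly better somewhere (tied only at I), so W weakly but not strictly dominates X.

W weakly dominates X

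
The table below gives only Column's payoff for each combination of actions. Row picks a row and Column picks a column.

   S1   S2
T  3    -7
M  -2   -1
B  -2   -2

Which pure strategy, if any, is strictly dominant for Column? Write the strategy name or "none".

S1 fails to dominate S2 at M (-2<-1).
S2 fails to dominate S1 at T (-7<3).
No single strategy dominates all the others.

none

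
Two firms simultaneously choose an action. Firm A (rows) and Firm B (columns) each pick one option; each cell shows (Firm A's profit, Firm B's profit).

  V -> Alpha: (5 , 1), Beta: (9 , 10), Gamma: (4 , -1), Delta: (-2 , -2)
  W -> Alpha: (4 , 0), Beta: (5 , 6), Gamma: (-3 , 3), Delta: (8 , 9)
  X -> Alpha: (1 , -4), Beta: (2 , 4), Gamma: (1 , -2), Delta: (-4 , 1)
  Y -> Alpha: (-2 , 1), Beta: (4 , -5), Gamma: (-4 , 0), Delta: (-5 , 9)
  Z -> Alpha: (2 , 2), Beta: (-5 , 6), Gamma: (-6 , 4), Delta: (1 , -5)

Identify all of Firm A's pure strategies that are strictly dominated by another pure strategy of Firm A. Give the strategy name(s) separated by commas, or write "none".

V is not dominated — it holds its own against W at Alpha (5>4); X at Alpha (5>1); Y at Alpha (5>-2); Z at Alpha (5>2).
Nothing dominates W: V at Delta (8>-2); X at Alpha (4>1); Y at Alpha (4>-2); Z at Alpha (4>2).
X is strictly dominated by V (Alpha: 5>1, Beta: 9>2, Gamma: 4>1, Delta: -2>-4).
Y: dominated, since V does at least as well everywhere (Alpha: 5>-2, Beta: 9>4, Gamma: 4>-4, Delta: -2>-5).
Z is strictly dominated by W (Alpha: 4>2, Beta: 5>-5, Gamma: -3>-6, Delta: 8>1).

X, Y, Z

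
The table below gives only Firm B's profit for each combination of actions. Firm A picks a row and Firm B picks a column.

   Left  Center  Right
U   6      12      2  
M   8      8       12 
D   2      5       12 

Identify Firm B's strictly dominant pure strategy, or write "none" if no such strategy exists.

Left fails to dominate Center at U (6<12).
Center fails to dominate Left at M (8=8).
Right fails to dominate Left at U (2<6).
No single strategy dominates all the others.

none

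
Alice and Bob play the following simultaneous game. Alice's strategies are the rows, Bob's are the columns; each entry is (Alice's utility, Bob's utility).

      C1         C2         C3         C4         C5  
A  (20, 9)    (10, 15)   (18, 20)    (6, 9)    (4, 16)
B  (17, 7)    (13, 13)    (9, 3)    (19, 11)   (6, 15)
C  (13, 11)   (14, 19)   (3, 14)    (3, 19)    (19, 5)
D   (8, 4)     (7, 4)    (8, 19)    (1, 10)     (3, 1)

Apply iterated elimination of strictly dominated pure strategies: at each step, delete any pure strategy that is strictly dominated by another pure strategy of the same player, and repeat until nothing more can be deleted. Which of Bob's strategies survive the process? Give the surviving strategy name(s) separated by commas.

For Alice, A strictly dominates D on the remaining columns (C1: 20>8, C2: 10>7, C3: 18>8, C4: 6>1, C5: 4>3); eliminate D.
Column C1 is eliminated: C2 beats it against every remaining row (A: 15>9, B: 13>7, C: 19>11).
Among the remaining strategies, none is strictly dominated by another pure strategy of the same player, so the elimination stops.
Surviving strategies — Alice: {A, B, C}; Bob: {C2, C3, C4, C5}.

C2, C3, C4, C5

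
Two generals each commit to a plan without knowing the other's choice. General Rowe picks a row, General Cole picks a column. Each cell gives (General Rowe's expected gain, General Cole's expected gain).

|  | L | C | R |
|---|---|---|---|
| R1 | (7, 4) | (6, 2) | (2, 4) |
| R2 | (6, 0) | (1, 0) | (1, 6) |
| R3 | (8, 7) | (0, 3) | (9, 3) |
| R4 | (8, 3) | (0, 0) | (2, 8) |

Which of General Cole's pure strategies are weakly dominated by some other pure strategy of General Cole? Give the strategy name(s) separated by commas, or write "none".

L is not dominated — it holds its own against C at R1 (4>2); R at R3 (7>3).
C is weakly dominated by L (R1: 4>2, R2: 0=0, R3: 7>3, R4: 3>0).
Nothing dominates R: L at R2 (6>0); C at R1 (4>2).

C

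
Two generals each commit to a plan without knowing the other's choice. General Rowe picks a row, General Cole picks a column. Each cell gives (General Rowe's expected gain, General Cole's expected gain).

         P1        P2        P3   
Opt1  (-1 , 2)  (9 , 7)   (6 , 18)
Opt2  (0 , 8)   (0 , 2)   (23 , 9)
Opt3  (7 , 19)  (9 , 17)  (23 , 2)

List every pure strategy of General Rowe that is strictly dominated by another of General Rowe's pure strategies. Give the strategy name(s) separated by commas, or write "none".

none

Opt1 is not dominated — it holds its own against Opt2 at P2 (9>0); Opt3 at P2 (9=9).
Opt2 is not dominated — it holds its own against Opt1 at P1 (0>-1); Opt3 at P3 (23=23).
Nothing dominates Opt3: Opt1 at P1 (7>-1); Opt2 at P1 (7>0).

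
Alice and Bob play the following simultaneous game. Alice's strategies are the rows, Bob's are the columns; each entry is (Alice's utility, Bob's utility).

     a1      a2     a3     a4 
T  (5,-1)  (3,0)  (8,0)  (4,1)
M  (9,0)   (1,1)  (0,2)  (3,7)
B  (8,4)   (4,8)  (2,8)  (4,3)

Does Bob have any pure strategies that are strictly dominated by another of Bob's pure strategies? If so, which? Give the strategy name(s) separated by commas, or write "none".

a1

a2 strictly dominates a1 — T: 0>-1, M: 1>0, B: 8>4.
Nothing dominates a2: a1 at T (0>-1); a3 at T (0=0); a4 at B (8>3).
Nothing dominates a3: a1 at T (0>-1); a2 at T (0=0); a4 at B (8>3).
a4 is not dominated — it holds its own against a1 at T (1>-1); a2 at T (1>0); a3 at T (1>0).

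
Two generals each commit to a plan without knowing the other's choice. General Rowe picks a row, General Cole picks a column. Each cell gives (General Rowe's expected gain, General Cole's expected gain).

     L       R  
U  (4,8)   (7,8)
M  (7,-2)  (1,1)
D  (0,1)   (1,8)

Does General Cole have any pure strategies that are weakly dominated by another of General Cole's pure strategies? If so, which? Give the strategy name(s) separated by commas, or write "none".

L

R weakly dominates L — U: 8=8, M: 1>-2, D: 8>1.
R is not dominated — it holds its own against L at M (1>-2).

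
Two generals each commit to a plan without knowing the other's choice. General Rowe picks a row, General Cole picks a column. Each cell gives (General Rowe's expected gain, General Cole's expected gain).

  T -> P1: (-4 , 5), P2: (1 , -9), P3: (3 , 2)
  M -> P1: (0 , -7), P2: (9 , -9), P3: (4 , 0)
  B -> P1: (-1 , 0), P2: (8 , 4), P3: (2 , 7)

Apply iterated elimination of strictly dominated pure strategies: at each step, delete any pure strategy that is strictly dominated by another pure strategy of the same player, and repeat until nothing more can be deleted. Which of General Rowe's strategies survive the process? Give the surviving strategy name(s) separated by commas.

M

Row T is eliminated: M beats it against every remaining column (P1: 0>-4, P2: 9>1, P3: 4>3).
General Rowe's strategy B is strictly dominated by M (P1: 0>-1, P2: 9>8, P3: 4>2) and is removed.
General Cole's strategy P1 is strictly dominated by P3 (M: 0>-7) and is removed.
For General Cole, P3 strictly dominates P2 on the remaining rows (M: 0>-9); eliminate P2.
Among the remaining strategies, none is strictly dominated by another pure strategy of the same player, so the elimination stops.
Surviving strategies — General Rowe: {M}; General Cole: {P3}.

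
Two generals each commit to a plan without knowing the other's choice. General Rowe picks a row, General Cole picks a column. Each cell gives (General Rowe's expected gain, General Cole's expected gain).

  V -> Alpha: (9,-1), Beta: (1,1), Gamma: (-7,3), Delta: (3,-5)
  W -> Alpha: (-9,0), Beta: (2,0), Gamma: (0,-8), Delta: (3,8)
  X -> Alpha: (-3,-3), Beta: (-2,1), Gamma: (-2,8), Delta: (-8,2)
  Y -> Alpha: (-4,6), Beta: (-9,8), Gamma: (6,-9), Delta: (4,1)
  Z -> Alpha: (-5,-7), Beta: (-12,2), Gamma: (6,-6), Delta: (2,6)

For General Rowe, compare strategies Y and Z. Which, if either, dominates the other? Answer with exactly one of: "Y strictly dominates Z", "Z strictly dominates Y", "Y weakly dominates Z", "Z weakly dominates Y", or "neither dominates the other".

Compare Y to Z across each opponent action: Alpha: -4>-5, Beta: -9>-12, Gamma: 6=6, Delta: 4>2.
Y is at least as good everywhere and strictly better somewhere (tied only at Gamma), so Y weakly but not strictly dominates Z.

Y weakly dominates Z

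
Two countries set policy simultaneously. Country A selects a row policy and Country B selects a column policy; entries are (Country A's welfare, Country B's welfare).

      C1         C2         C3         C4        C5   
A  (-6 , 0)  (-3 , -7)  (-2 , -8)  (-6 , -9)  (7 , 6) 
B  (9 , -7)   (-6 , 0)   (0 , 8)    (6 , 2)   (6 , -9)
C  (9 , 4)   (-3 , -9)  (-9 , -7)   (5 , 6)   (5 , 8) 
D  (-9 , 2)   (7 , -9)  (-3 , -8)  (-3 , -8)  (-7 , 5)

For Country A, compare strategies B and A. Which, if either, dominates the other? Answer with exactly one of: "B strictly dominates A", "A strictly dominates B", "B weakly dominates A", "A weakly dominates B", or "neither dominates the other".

neither dominates the other

Compare B to A across each opponent action: C1: 9>-6, C2: -6<-3, C3: 0>-2, C4: 6>-6, C5: 6<7.
B does better at C1, C3, C4 but worse at C2, C5; neither strategy dominates the other.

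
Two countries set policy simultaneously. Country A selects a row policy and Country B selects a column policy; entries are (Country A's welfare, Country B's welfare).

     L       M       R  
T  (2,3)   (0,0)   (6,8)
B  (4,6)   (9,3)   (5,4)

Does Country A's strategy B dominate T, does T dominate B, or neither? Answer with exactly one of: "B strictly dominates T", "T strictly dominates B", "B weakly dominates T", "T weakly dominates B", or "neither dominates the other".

B's payoffs vs T's, by Country B's action — L: 4>2, M: 9>0, R: 5<6.
B does better at L, M but worse at R; neither strategy dominates the other.

neither dominates the other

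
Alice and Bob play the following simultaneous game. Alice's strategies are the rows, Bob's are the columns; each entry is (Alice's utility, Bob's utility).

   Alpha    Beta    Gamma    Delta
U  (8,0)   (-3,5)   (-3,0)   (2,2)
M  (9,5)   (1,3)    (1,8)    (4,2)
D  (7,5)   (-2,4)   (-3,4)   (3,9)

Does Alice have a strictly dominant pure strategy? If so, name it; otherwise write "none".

M

M vs U: Alpha: 9>8, Beta: 1>-3, Gamma: 1>-3, Delta: 4>2.
M vs D: Alpha: 9>7, Beta: 1>-2, Gamma: 1>-3, Delta: 4>3.
M strictly beats every other strategy against every opponent action, so it is strictly dominant.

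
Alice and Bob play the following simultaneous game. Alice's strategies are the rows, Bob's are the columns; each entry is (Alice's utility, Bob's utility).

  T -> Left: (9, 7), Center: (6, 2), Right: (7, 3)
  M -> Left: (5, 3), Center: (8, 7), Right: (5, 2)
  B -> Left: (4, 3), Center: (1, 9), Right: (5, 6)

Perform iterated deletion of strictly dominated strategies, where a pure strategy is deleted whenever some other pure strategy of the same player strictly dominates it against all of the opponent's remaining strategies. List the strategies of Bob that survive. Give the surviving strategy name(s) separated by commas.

Left, Center

Alice's strategy B is strictly dominated by T (Left: 9>4, Center: 6>1, Right: 7>5) and is removed.
Column Right is eliminated: Left beats it against every remaining row (T: 7>3, M: 3>2).
Among the remaining strategies, none is strictly dominated by another pure strategy of the same player, so the elimination stops.
Surviving strategies — Alice: {T, M}; Bob: {Left, Center}.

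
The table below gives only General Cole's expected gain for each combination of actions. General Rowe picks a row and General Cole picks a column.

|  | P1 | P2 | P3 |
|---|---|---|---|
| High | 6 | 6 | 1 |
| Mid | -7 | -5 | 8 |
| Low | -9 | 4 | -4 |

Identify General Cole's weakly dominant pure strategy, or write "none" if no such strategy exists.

P1 fails to dominate P2 at Mid (-7<-5).
P2 fails to dominate P3 at Mid (-5<8).
P3 fails to dominate P1 at High (1<6).
No single strategy dominates all the others.

none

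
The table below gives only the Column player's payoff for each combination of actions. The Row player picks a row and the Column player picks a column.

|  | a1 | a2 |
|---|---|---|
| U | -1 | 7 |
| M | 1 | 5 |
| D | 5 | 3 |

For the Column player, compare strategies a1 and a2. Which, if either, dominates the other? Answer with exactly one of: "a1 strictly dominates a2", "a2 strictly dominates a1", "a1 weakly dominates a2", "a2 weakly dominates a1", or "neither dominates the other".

Compare a1 to a2 across each choice by the Row player: U: -1<7, M: 1<5, D: 5>3.
a1 does better at D but worse at U, M; neither strategy dominates the other.

neither dominates the other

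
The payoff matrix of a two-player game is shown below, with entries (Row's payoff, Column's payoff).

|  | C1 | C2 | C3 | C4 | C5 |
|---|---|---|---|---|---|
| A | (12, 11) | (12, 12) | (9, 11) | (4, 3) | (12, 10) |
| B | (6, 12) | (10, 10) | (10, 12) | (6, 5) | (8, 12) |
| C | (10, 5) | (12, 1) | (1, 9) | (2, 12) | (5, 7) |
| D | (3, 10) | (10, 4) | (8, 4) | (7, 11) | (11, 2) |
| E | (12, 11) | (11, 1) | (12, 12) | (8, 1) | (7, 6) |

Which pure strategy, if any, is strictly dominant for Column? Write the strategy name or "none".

C1 fails to dominate C2 at A (11<12).
C2 fails to dominate C1 at B (10<12).
C3 fails to dominate C1 at A (11=11).
C4 fails to dominate C1 at A (3<11).
C5 fails to dominate C1 at A (10<11).
No single strategy dominates all the others.

none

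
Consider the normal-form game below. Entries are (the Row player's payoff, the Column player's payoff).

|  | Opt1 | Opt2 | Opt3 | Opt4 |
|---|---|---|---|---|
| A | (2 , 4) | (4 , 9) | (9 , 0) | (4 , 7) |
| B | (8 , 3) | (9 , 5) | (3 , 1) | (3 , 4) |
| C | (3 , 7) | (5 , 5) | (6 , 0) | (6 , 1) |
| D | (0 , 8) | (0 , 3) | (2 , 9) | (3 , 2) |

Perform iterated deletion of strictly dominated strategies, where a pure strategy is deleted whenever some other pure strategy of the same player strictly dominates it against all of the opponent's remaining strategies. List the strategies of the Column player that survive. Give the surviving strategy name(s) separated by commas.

Row D is eliminated: A beats it against every remaining column (Opt1: 2>0, Opt2: 4>0, Opt3: 9>2, Opt4: 4>3).
Column Opt3 is eliminated: Opt1 beats it against every remaining row (A: 4>0, B: 3>1, C: 7>0).
The Row player's strategy A is strictly dominated by C (Opt1: 3>2, Opt2: 5>4, Opt4: 6>4) and is removed.
Column Opt4 is eliminated: Opt2 beats it against every remaining row (B: 5>4, C: 5>1).
The Row player's strategy C is strictly dominated by B (Opt1: 8>3, Opt2: 9>5) and is removed.
Column Opt1 is eliminated: Opt2 beats it against every remaining row (B: 5>3).
Among the remaining strategies, none is strictly dominated by another pure strategy of the same player, so the elimination stops.
Surviving strategies — the Row player: {B}; the Column player: {Opt2}.

Opt2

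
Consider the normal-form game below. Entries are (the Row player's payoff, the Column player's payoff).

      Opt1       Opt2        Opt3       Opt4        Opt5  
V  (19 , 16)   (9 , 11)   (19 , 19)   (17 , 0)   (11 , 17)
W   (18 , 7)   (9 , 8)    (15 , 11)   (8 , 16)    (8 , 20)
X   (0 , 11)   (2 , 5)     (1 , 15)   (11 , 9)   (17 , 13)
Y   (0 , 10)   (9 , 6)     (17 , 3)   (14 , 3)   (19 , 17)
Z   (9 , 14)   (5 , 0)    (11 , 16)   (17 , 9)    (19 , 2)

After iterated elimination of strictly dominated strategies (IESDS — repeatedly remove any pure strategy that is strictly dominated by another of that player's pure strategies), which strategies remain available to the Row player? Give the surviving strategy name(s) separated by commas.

V, Y, Z

Row X is eliminated: Z beats it against every remaining column (Opt1: 9>0, Opt2: 5>2, Opt3: 11>1, Opt4: 17>11, Opt5: 19>17).
Column Opt2 is eliminated: Opt5 beats it against every remaining row (V: 17>11, W: 20>8, Y: 17>6, Z: 2>0).
Row W is eliminated: V beats it against every remaining column (Opt1: 19>18, Opt3: 19>15, Opt4: 17>8, Opt5: 11>8).
Column Opt4 is eliminated: Opt1 beats it against every remaining row (V: 16>0, Y: 10>3, Z: 14>9).
Among the remaining strategies, none is strictly dominated by another pure strategy of the same player, so the elimination stops.
Surviving strategies — the Row player: {V, Y, Z}; the Column player: {Opt1, Opt3, Opt5}.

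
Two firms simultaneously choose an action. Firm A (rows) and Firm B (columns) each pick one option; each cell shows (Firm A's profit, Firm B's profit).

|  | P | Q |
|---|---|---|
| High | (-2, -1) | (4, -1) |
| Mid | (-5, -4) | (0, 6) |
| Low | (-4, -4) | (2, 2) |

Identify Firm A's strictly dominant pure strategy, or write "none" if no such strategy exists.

High

High vs Mid: P: -2>-5, Q: 4>0.
High vs Low: P: -2>-4, Q: 4>2.
High strictly beats every other strategy against every opponent action, so it is strictly dominant.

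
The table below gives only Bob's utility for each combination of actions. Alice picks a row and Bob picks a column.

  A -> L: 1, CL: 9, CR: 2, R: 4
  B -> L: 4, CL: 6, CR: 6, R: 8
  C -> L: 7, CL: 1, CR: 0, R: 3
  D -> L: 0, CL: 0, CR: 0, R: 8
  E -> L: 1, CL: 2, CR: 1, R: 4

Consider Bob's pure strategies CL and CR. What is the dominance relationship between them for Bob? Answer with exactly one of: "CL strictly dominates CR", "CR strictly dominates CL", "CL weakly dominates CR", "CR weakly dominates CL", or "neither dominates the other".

CL weakly dominates CR

Compare CL to CR across each opponent action: A: 9>2, B: 6=6, C: 1>0, D: 0=0, E: 2>1.
CL is at least as good everywhere and strictly better somewhere (tied only at B, D), so CL weakly but not strictly dominates CR.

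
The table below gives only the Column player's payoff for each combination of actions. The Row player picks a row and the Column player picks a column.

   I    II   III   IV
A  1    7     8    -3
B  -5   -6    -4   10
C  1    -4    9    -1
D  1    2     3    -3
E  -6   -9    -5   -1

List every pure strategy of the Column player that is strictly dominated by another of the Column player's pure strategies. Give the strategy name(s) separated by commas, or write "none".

I, II

I: dominated, since III does at least as well everywhere (A: 8>1, B: -4>-5, C: 9>1, D: 3>1, E: -5>-6).
III strictly dominates II — A: 8>7, B: -4>-6, C: 9>-4, D: 3>2, E: -5>-9.
III: no other strategy beats it everywhere (I at A (8>1); II at A (8>7); IV at A (8>-3)).
IV is not dominated — it holds its own against I at B (10>-5); II at B (10>-6); III at B (10>-4).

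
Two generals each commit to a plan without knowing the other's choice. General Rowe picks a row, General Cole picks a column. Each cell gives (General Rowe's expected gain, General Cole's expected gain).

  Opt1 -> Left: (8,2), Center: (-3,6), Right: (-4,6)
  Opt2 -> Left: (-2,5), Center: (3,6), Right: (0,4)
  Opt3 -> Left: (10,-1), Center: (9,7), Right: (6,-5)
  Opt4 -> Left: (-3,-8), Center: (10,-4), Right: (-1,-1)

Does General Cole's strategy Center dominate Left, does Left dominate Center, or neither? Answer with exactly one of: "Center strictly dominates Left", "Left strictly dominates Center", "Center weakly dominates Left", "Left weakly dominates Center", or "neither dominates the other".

Center's payoffs vs Left's, by General Rowe's action — Opt1: 6>2, Opt2: 6>5, Opt3: 7>-1, Opt4: -4>-8.
Center gives a strictly higher payoff against every action of General Rowe, so Center strictly dominates Left.

Center strictly dominates Left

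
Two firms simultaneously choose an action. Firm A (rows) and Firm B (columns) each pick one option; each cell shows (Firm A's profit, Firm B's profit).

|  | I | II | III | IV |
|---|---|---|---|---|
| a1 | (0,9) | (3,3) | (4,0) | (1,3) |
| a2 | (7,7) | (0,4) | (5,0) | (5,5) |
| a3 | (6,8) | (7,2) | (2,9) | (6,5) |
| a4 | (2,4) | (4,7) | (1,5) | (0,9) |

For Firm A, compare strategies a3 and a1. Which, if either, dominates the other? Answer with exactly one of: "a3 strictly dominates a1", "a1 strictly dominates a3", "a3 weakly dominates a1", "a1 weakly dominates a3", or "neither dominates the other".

a3's payoffs vs a1's, by Firm B's action — I: 6>0, II: 7>3, III: 2<4, IV: 6>1.
a3 does better at I, II, IV but worse at III; neither strategy dominates the other.

neither dominates the other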